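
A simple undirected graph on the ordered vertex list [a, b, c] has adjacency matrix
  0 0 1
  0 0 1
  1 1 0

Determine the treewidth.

1

A width-1 tree decomposition is:
Bags: B1 = {a, c}  B2 = {b, c}
Tree: B1–B2
Each bag holds 2 vertices, so the decomposition has width 1, which upper-bounds the treewidth. Any graph with an edge has treewidth ≥ 1, and G has the edge a–c. The upper and lower bounds meet at 1, so that is the treewidth.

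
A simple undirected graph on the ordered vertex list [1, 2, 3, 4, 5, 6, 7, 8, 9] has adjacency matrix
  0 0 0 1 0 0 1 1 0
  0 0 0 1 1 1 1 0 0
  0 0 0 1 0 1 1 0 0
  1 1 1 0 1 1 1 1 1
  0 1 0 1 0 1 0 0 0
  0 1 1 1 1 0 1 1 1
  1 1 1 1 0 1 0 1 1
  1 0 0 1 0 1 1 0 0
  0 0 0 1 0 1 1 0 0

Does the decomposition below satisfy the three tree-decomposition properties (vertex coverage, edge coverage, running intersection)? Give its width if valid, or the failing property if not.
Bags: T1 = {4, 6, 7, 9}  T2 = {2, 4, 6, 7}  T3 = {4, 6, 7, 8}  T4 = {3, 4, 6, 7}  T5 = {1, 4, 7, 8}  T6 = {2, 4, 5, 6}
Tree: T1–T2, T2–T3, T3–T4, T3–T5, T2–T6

Yes; width 3.

Every vertex of G appears in some bag (union = {1, 2, 3, 4, 5, 6, 7, 8, 9}); every edge is covered by a bag; and for each vertex v the set of bags containing v is connected in the bag tree. The decomposition is therefore valid. The largest bag has 4 vertices, so the width is 3.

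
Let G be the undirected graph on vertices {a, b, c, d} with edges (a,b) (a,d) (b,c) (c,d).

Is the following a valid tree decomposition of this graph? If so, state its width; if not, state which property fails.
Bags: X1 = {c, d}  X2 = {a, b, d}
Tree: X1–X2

No — edge (b,c) lies in no bag.

A tree decomposition must satisfy three properties: every vertex lies in some bag; for every edge, both endpoints lie together in some bag; and for every vertex, the bags containing it form a connected subtree. Here edge (b,c) lies in no bag, so the decomposition is invalid.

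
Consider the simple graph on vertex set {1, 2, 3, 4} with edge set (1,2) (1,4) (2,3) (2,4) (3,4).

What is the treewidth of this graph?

A width-2 tree decomposition is:
Bags: B1 = {1, 2, 4}  B2 = {2, 3, 4}
Tree: B1–B2
The largest bag has 3 vertices, giving width 2; this decomposition certifies tw(G) ≤ 2. On the other hand G contains the 3-clique {1, 2, 4}. A clique must lie in a single bag of any decomposition, so no decomposition can have width below 2. Combining the bounds, tw(G) = 2.

2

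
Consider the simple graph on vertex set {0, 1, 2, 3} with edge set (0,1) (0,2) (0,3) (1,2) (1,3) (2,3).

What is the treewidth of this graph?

3

A width-3 tree decomposition is:
Bags: B1 = {0, 1, 2, 3}
Tree: (single bag)
With just one bag of size 4, the width is 4 − 1 = 3, so tw(G) ≤ 3. For the lower bound, the 4 vertices {0, 1, 2, 3} are pairwise adjacent, and any tree decomposition puts a clique entirely inside one bag — forcing width ≥ 3. Combining the bounds, tw(G) = 3.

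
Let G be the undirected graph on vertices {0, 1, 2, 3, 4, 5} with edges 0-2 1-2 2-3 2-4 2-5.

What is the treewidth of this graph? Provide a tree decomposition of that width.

Every bag has size at most 2, so the width is 2 − 1 = 1 and tw(G) ≤ 1. Since G has at least one edge (e.g. 2–4), it is not an edgeless graph, so tw(G) ≥ 1. The upper and lower bounds meet at 1, so that is the treewidth.

Treewidth 1.
Bags: B1 = {2, 4}  B2 = {2, 5}  B3 = {1, 2}  B4 = {2, 3}  B5 = {0, 2}
Tree: B1–B2, B1–B3, B1–B4, B2–B5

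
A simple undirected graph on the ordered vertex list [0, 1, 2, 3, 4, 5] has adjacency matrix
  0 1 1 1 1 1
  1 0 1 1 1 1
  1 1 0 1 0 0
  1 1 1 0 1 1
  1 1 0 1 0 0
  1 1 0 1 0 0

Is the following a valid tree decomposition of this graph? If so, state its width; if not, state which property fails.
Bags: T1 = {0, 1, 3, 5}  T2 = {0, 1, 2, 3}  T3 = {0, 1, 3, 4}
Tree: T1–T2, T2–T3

Vertex coverage: the bags together contain {0, 1, 2, 3, 4, 5}, the full vertex set. Edge coverage: each edge of G has both endpoints in at least one bag. Running intersection: for every vertex, the bags containing it form a connected subtree. All three properties hold, so this is a valid tree decomposition of width max|bag| − 1 = 3, and hence tw(G) ≤ 3.

Yes; width 3.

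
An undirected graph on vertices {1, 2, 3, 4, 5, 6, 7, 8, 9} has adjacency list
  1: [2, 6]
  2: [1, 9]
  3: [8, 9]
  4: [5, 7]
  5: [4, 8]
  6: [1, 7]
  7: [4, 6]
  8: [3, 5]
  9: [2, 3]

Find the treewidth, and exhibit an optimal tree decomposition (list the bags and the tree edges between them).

Each bag holds 3 vertices, so the decomposition has width 2, which upper-bounds the treewidth. Since 4–5–8–3–9–2–1–6–7–4 is a cycle in G, G is not acyclic. Forests are exactly the graphs of treewidth ≤ 1, so tw(G) ≥ 2. Hence tw(G) = 2 exactly.

Treewidth 2.
Bags: B1 = {4, 5, 8}  B2 = {3, 4, 8}  B3 = {3, 4, 9}  B4 = {2, 4, 9}  B5 = {1, 2, 4}  B6 = {1, 4, 6}  B7 = {4, 6, 7}
Tree: B1–B2, B2–B3, B3–B4, B4–B5, B5–B6, B6–B7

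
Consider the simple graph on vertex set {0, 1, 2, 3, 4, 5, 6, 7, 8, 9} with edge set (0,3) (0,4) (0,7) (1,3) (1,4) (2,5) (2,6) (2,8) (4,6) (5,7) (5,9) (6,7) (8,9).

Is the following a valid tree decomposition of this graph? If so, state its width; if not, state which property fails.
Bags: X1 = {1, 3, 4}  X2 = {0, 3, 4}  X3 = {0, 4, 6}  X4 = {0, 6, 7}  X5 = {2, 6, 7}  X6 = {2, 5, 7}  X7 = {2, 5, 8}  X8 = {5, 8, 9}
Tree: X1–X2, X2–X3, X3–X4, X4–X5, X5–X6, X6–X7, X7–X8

Every vertex of G appears in some bag (union = {0, 1, 2, 3, 4, 5, 6, 7, 8, 9}); every edge is covered by a bag; and for each vertex v the set of bags containing v is connected in the bag tree. The decomposition is therefore valid. The largest bag has 3 vertices, so the width is 2.

Yes; width 2.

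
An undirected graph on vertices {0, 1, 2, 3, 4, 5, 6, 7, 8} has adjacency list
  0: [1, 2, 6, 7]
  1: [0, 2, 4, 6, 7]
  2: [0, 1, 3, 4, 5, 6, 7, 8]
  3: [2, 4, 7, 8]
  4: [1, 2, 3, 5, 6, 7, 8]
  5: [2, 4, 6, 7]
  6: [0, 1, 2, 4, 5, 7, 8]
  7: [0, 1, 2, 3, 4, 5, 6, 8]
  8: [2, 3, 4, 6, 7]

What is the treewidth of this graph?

A width-4 tree decomposition is:
Bags: B1 = {2, 4, 5, 6, 7}  B2 = {2, 4, 6, 7, 8}  B3 = {1, 2, 4, 6, 7}  B4 = {2, 3, 4, 7, 8}  B5 = {0, 1, 2, 6, 7}
Tree: B1–B2, B1–B3, B2–B4, B3–B5
The largest bag has 5 vertices, giving width 4; this decomposition certifies tw(G) ≤ 4. On the other hand G contains the 5-clique {0, 1, 2, 6, 7}. A clique must lie in a single bag of any decomposition, so no decomposition can have width below 4. Therefore the treewidth is 4.

4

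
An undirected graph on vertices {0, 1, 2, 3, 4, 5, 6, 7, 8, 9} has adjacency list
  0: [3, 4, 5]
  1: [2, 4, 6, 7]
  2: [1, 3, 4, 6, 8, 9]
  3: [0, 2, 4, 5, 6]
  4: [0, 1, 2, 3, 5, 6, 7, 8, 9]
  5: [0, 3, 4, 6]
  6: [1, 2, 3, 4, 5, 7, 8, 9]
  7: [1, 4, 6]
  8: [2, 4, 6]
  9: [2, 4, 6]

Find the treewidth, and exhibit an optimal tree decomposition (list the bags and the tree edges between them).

Treewidth 3.
One optimal decomposition is:
Bags: B1 = {2, 3, 4, 6}  B2 = {1, 2, 4, 6}  B3 = {2, 4, 6, 9}  B4 = {2, 4, 6, 8}  B5 = {3, 4, 5, 6}  B6 = {1, 4, 6, 7}  B7 = {0, 3, 4, 5}
Tree: B1–B2, B2–B3, B3–B4, B1–B5, B2–B6, B5–B7

Each bag holds 4 vertices, so the decomposition has width 3, which upper-bounds the treewidth. For the lower bound, the 4 vertices {0, 3, 4, 5} are pairwise adjacent, and any tree decomposition puts a clique entirely inside one bag — forcing width ≥ 3. Hence tw(G) = 3 exactly.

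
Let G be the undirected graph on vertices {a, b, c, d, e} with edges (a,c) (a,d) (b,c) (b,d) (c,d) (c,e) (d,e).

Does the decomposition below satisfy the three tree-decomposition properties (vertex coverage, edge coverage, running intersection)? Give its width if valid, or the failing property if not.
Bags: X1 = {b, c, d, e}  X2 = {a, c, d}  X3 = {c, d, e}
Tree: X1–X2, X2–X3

A tree decomposition must satisfy three properties: every vertex lies in some bag; for every edge, both endpoints lie together in some bag; and for every vertex, the bags containing it form a connected subtree. Here bags containing vertex e are not connected in the tree, so the decomposition is invalid.

No — bags containing vertex e are not connected in the tree.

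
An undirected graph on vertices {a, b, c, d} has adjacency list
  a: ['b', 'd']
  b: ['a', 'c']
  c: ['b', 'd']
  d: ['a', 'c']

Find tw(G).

A width-2 tree decomposition is:
Bags: B1 = {b, c, d}  B2 = {a, b, d}
Tree: B1–B2
The largest bag has 3 vertices, giving width 2; this decomposition certifies tw(G) ≤ 2. For the lower bound, G contains the cycle d–c–b–a–d, so G is not a forest; only forests have treewidth ≤ 1, hence tw(G) ≥ 2. The upper and lower bounds meet at 2, so that is the treewidth.

2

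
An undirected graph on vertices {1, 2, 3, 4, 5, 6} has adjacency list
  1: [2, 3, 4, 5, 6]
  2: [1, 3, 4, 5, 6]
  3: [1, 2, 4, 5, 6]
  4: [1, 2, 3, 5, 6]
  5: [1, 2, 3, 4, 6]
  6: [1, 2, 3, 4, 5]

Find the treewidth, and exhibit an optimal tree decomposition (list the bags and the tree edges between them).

A single bag containing all 6 vertices is trivially a valid decomposition of width 5. For the lower bound, the 6 vertices {1, 2, 3, 4, 5, 6} are pairwise adjacent, and any tree decomposition puts a clique entirely inside one bag — forcing width ≥ 5. Therefore the treewidth is 5.

Treewidth 5.
One such decomposition:
Bags: B1 = {1, 2, 3, 4, 5, 6}
Tree: (single bag)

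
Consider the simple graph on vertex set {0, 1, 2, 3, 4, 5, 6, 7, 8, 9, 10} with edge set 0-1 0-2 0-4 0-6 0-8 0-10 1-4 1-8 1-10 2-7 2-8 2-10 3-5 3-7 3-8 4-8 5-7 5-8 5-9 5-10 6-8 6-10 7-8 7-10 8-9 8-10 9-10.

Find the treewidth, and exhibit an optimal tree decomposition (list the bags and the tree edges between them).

Each bag holds 4 vertices, so the decomposition has width 3, which upper-bounds the treewidth. On the other hand G contains the 4-clique {0, 1, 8, 10}. A clique must lie in a single bag of any decomposition, so no decomposition can have width below 3. Therefore the treewidth is 3.

Treewidth 3.
One such decomposition:
Bags: B1 = {3, 5, 7, 8}  B2 = {5, 7, 8, 10}  B3 = {2, 7, 8, 10}  B4 = {0, 2, 8, 10}  B5 = {0, 1, 8, 10}  B6 = {0, 6, 8, 10}  B7 = {0, 1, 4, 8}  B8 = {5, 8, 9, 10}
Tree: B1–B2, B2–B3, B3–B4, B4–B5, B4–B6, B5–B7, B2–B8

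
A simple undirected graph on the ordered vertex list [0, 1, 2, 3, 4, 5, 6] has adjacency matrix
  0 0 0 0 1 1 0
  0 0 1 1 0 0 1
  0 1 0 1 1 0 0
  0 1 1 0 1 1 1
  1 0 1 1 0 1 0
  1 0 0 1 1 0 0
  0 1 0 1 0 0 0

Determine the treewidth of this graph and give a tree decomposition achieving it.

Treewidth 2.
Bags: B1 = {2, 3, 4}  B2 = {1, 2, 3}  B3 = {1, 3, 6}  B4 = {3, 4, 5}  B5 = {0, 4, 5}
Tree: B1–B2, B2–B3, B1–B4, B4–B5

Each bag holds 3 vertices, so the decomposition has width 2, which upper-bounds the treewidth. Conversely, {0, 4, 5} is a clique of size 3, and the vertices of any clique must share a bag in every tree decomposition; so some bag has ≥ 3 vertices and tw(G) ≥ 2. Hence tw(G) = 2 exactly.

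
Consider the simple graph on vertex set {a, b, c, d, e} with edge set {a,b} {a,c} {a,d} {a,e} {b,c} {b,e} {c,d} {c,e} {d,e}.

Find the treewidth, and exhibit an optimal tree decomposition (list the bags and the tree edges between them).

Treewidth 3.
One such decomposition:
Bags: B1 = {a, c, d, e}  B2 = {a, b, c, e}
Tree: B1–B2

Each bag holds 4 vertices, so the decomposition has width 3, which upper-bounds the treewidth. For the lower bound, the 4 vertices {a, c, d, e} are pairwise adjacent, and any tree decomposition puts a clique entirely inside one bag — forcing width ≥ 3. The upper and lower bounds meet at 3, so that is the treewidth.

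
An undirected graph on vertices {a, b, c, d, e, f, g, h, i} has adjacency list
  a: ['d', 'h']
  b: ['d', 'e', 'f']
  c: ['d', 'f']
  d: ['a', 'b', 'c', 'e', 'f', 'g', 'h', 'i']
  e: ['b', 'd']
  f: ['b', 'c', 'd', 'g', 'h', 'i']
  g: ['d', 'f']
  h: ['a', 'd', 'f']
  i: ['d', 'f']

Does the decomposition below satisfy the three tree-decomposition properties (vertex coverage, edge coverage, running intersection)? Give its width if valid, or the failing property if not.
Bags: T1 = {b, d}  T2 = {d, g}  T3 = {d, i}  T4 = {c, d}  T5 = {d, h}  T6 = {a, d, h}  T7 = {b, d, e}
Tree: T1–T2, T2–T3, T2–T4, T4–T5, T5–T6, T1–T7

A tree decomposition must satisfy three properties: every vertex lies in some bag; for every edge, both endpoints lie together in some bag; and for every vertex, the bags containing it form a connected subtree. Here vertex f appears in no bag, so the decomposition is invalid.

No — vertex f appears in no bag.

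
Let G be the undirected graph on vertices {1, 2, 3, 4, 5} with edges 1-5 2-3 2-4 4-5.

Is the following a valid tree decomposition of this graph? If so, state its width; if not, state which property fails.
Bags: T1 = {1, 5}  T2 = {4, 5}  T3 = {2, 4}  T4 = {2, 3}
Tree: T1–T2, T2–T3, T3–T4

Every vertex of G appears in some bag (union = {1, 2, 3, 4, 5}); every edge is covered by a bag; and for each vertex v the set of bags containing v is connected in the bag tree. The decomposition is therefore valid. The largest bag has 2 vertices, so the width is 1.

Yes; width 1.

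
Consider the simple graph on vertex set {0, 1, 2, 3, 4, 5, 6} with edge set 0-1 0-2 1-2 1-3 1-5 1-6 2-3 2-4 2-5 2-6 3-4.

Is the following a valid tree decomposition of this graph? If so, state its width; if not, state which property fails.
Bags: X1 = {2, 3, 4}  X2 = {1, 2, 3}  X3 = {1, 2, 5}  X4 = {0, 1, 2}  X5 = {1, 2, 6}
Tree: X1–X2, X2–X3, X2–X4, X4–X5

Yes; width 2.

Checking the three conditions: (i) the bags cover all of {0, 1, 2, 3, 4, 5, 6}; (ii) for each edge, some bag contains both endpoints; (iii) the bags containing any fixed vertex form a subtree. All hold, so the decomposition is valid with width 3 − 1 = 2.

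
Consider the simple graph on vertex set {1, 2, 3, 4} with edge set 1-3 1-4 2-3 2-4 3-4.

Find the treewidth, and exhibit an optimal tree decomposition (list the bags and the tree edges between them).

Treewidth 2.
One optimal decomposition is:
Bags: B1 = {1, 3, 4}  B2 = {2, 3, 4}
Tree: B1–B2

The largest bag has 3 vertices, giving width 2; this decomposition certifies tw(G) ≤ 2. On the other hand G contains the 3-clique {1, 3, 4}. A clique must lie in a single bag of any decomposition, so no decomposition can have width below 2. Combining the bounds, tw(G) = 2.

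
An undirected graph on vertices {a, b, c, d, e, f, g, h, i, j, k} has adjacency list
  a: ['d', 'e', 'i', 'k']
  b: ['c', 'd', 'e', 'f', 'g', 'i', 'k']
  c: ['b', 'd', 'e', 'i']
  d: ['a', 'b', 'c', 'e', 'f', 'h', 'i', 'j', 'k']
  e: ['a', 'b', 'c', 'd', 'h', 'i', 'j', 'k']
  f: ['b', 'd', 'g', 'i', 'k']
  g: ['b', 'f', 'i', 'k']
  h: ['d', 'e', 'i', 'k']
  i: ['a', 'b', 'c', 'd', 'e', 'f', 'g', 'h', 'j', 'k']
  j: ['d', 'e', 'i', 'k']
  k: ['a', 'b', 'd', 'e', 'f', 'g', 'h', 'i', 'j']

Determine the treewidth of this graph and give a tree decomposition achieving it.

The largest bag has 5 vertices, giving width 4; this decomposition certifies tw(G) ≤ 4. For the lower bound, the 5 vertices {b, c, d, e, i} are pairwise adjacent, and any tree decomposition puts a clique entirely inside one bag — forcing width ≥ 4. Combining the bounds, tw(G) = 4.

Treewidth 4.
Bags: B1 = {d, e, i, j, k}  B2 = {b, d, e, i, k}  B3 = {a, d, e, i, k}  B4 = {b, c, d, e, i}  B5 = {d, e, h, i, k}  B6 = {b, d, f, i, k}  B7 = {b, f, g, i, k}
Tree: B1–B2, B1–B3, B2–B4, B1–B5, B2–B6, B6–B7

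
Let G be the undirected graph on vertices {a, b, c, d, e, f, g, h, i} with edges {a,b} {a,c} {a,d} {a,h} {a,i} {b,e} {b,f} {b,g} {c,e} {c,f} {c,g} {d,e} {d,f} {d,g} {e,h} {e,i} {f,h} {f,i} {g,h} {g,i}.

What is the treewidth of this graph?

4

A width-4 tree decomposition is:
Bags: B1 = {a, d, e, f, g}  B2 = {a, e, f, g, h}  B3 = {a, c, e, f, g}  B4 = {a, b, e, f, g}  B5 = {a, e, f, g, i}
Tree: B1–B2, B2–B3, B3–B4, B4–B5
Every bag has size at most 5, so the width is 5 − 1 = 4 and tw(G) ≤ 4. For the lower bound: the 5 vertex sets {d,e}, {g,h}, {a,c}, {f}, {b} are disjoint, each induces a connected subgraph, and every pair is joined by at least one edge of G. Contracting each set to a single vertex therefore yields K_{5} as a minor, and since treewidth is minor-monotone, tw(G) ≥ tw(K_{5}) = 4. Therefore the treewidth is 4.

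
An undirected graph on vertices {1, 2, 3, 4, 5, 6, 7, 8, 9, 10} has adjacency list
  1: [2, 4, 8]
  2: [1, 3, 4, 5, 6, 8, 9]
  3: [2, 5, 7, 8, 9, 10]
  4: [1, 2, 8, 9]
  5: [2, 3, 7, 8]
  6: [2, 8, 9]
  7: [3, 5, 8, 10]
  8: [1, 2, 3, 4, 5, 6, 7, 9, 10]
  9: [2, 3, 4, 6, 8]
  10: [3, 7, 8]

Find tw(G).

A width-3 tree decomposition is:
Bags: B1 = {2, 3, 8, 9}  B2 = {2, 3, 5, 8}  B3 = {2, 4, 8, 9}  B4 = {3, 5, 7, 8}  B5 = {3, 7, 8, 10}  B6 = {2, 6, 8, 9}  B7 = {1, 2, 4, 8}
Tree: B1–B2, B1–B3, B2–B4, B4–B5, B3–B6, B3–B7
The largest bag has 4 vertices, giving width 3; this decomposition certifies tw(G) ≤ 3. For the lower bound, the 4 vertices {1, 2, 4, 8} are pairwise adjacent, and any tree decomposition puts a clique entirely inside one bag — forcing width ≥ 3. Combining the bounds, tw(G) = 3.

3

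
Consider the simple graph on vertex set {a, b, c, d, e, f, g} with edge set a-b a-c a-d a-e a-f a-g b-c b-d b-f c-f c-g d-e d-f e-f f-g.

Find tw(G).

A width-3 tree decomposition is:
Bags: B1 = {a, b, d, f}  B2 = {a, b, c, f}  B3 = {a, d, e, f}  B4 = {a, c, f, g}
Tree: B1–B2, B1–B3, B2–B4
Each bag holds 4 vertices, so the decomposition has width 3, which upper-bounds the treewidth. On the other hand G contains the 4-clique {a, d, e, f}. A clique must lie in a single bag of any decomposition, so no decomposition can have width below 3. Combining the bounds, tw(G) = 3.

3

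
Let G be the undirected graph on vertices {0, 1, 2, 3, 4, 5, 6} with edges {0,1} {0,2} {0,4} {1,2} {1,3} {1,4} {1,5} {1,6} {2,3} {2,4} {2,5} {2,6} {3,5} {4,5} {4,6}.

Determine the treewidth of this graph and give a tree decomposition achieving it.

Every bag has size at most 4, so the width is 4 − 1 = 3 and tw(G) ≤ 3. For the lower bound, the 4 vertices {1, 2, 3, 5} are pairwise adjacent, and any tree decomposition puts a clique entirely inside one bag — forcing width ≥ 3. Combining the bounds, tw(G) = 3.

Treewidth 3.
One such decomposition:
Bags: B1 = {1, 2, 3, 5}  B2 = {1, 2, 4, 5}  B3 = {0, 1, 2, 4}  B4 = {1, 2, 4, 6}
Tree: B1–B2, B2–B3, B2–B4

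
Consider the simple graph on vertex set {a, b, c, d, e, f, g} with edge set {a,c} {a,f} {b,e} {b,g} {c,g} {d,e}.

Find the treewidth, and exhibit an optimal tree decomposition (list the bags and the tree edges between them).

Every bag has size at most 2, so the width is 2 − 1 = 1 and tw(G) ≤ 1. G has an edge, so its treewidth is at least 1. Therefore the treewidth is 1.

Treewidth 1.
One optimal decomposition is:
Bags: B1 = {a, f}  B2 = {a, c}  B3 = {c, g}  B4 = {b, g}  B5 = {b, e}  B6 = {d, e}
Tree: B1–B2, B2–B3, B3–B4, B4–B5, B5–B6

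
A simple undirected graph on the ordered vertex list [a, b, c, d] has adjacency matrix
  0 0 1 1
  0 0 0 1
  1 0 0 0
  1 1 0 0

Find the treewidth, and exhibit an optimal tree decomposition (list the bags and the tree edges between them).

Treewidth 1.
Bags: B1 = {b, d}  B2 = {a, d}  B3 = {a, c}
Tree: B1–B2, B2–B3

The largest bag has 2 vertices, giving width 1; this decomposition certifies tw(G) ≤ 1. Since G has at least one edge (e.g. b–d), it is not an edgeless graph, so tw(G) ≥ 1. Hence tw(G) = 1 exactly.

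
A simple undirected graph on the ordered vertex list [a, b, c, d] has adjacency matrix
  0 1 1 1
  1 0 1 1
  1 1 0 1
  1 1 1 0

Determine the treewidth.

A width-3 tree decomposition is:
Bags: B1 = {a, b, c, d}
Tree: (single bag)
A single bag containing all 4 vertices is trivially a valid decomposition of width 3. For the lower bound, the 4 vertices {a, b, c, d} are pairwise adjacent, and any tree decomposition puts a clique entirely inside one bag — forcing width ≥ 3. Hence tw(G) = 3 exactly.

3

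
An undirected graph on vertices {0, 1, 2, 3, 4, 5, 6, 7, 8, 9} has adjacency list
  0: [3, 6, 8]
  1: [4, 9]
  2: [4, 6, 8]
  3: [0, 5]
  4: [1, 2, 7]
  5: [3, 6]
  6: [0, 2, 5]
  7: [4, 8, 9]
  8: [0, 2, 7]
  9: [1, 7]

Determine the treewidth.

2

A width-2 tree decomposition is:
Bags: B1 = {3, 5, 6}  B2 = {0, 3, 6}  B3 = {0, 2, 6}  B4 = {0, 2, 8}  B5 = {2, 4, 8}  B6 = {4, 7, 8}  B7 = {1, 4, 7}  B8 = {1, 7, 9}
Tree: B1–B2, B2–B3, B3–B4, B4–B5, B5–B6, B6–B7, B7–B8
Each bag holds 3 vertices, so the decomposition has width 2, which upper-bounds the treewidth. For the lower bound, G contains the cycle 5–3–0–6–5, so G is not a forest; only forests have treewidth ≤ 1, hence tw(G) ≥ 2. The upper and lower bounds meet at 2, so that is the treewidth.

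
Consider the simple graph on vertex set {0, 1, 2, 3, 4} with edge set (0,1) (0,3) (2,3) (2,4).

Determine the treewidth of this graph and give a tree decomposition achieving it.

Treewidth 1.
One such decomposition:
Bags: B1 = {2, 4}  B2 = {2, 3}  B3 = {0, 3}  B4 = {0, 1}
Tree: B1–B2, B2–B3, B3–B4

Each bag holds 2 vertices, so the decomposition has width 1, which upper-bounds the treewidth. Since G has at least one edge (e.g. 4–2), it is not an edgeless graph, so tw(G) ≥ 1. Hence tw(G) = 1 exactly.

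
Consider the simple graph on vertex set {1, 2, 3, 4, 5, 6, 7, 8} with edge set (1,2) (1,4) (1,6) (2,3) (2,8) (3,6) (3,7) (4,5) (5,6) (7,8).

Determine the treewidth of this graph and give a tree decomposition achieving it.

Treewidth 2.
One optimal decomposition is:
Bags: B1 = {1, 4, 5}  B2 = {1, 5, 6}  B3 = {1, 2, 6}  B4 = {2, 3, 6}  B5 = {2, 3, 8}  B6 = {3, 7, 8}
Tree: B1–B2, B2–B3, B3–B4, B4–B5, B5–B6

The largest bag has 3 vertices, giving width 2; this decomposition certifies tw(G) ≤ 2. The edges 4–5–6–1–4 form a cycle, so G is not a tree and its treewidth is at least 2. Combining the bounds, tw(G) = 2.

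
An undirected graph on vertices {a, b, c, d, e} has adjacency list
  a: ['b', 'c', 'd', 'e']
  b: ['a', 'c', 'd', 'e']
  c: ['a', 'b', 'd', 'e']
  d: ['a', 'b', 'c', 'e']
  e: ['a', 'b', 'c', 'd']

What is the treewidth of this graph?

4

A width-4 tree decomposition is:
Bags: B1 = {a, b, c, d, e}
Tree: (single bag)
A single bag containing all 5 vertices is trivially a valid decomposition of width 4. For the lower bound, the 5 vertices {a, b, c, d, e} are pairwise adjacent, and any tree decomposition puts a clique entirely inside one bag — forcing width ≥ 4. The upper and lower bounds meet at 4, so that is the treewidth.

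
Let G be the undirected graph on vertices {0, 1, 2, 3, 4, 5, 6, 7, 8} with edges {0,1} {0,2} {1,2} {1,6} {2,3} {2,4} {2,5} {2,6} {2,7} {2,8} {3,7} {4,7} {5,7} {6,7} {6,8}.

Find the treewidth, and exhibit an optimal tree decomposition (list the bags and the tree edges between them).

Treewidth 2.
Bags: B1 = {2, 6, 8}  B2 = {2, 6, 7}  B3 = {2, 5, 7}  B4 = {2, 4, 7}  B5 = {2, 3, 7}  B6 = {1, 2, 6}  B7 = {0, 1, 2}
Tree: B1–B2, B2–B3, B2–B4, B3–B5, B2–B6, B6–B7

The largest bag has 3 vertices, giving width 2; this decomposition certifies tw(G) ≤ 2. On the other hand G contains the 3-clique {0, 1, 2}. A clique must lie in a single bag of any decomposition, so no decomposition can have width below 2. The upper and lower bounds meet at 2, so that is the treewidth.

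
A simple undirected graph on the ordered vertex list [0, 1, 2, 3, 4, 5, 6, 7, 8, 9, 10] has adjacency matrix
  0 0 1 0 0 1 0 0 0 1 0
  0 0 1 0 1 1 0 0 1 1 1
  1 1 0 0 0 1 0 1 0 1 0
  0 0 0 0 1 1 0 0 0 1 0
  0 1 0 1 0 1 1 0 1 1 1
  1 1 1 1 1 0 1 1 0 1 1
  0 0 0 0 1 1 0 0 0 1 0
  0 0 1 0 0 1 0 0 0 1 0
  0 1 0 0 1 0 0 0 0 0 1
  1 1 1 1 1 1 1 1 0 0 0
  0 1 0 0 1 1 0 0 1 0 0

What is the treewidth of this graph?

3

A width-3 tree decomposition is:
Bags: B1 = {1, 4, 5, 9}  B2 = {1, 4, 5, 10}  B3 = {1, 2, 5, 9}  B4 = {4, 5, 6, 9}  B5 = {2, 5, 7, 9}  B6 = {0, 2, 5, 9}  B7 = {3, 4, 5, 9}  B8 = {1, 4, 8, 10}
Tree: B1–B2, B1–B3, B1–B4, B3–B5, B5–B6, B1–B7, B2–B8
Each bag holds 4 vertices, so the decomposition has width 3, which upper-bounds the treewidth. On the other hand G contains the 4-clique {1, 4, 8, 10}. A clique must lie in a single bag of any decomposition, so no decomposition can have width below 3. The upper and lower bounds meet at 3, so that is the treewidth.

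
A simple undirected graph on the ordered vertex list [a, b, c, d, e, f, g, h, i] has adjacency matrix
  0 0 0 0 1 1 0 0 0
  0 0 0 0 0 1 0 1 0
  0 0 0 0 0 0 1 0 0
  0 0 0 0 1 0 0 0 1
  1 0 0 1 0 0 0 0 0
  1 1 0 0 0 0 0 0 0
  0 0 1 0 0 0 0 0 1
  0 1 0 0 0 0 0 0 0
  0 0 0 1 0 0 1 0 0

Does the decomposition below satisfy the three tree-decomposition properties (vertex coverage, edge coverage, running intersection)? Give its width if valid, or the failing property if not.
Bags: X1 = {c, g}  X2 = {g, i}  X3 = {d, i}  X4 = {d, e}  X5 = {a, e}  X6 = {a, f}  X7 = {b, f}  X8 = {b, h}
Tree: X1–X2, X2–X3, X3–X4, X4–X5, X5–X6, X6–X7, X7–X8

Yes; width 1.

Every vertex of G appears in some bag (union = {a, b, c, d, e, f, g, h, i}); every edge is covered by a bag; and for each vertex v the set of bags containing v is connected in the bag tree. The decomposition is therefore valid. The largest bag has 2 vertices, so the width is 1.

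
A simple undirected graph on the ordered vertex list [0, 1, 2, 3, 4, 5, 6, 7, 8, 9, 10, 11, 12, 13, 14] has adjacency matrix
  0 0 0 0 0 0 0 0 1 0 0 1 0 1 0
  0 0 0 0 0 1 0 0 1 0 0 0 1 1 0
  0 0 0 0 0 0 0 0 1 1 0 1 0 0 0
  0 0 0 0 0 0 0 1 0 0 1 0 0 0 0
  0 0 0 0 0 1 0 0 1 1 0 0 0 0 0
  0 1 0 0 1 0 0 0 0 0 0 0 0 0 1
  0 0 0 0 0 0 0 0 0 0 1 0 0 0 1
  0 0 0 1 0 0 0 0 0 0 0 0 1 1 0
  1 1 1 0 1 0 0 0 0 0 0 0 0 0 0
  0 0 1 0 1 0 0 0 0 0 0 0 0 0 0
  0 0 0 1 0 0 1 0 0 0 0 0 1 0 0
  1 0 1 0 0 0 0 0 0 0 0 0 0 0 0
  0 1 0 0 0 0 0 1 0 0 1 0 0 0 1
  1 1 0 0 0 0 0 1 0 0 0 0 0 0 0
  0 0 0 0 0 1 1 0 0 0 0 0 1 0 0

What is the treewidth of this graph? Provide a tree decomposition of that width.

Treewidth 3.
One such decomposition:
Bags: B1 = {3, 6, 10, 14}  B2 = {3, 10, 12, 14}  B3 = {3, 7, 12, 14}  B4 = {5, 7, 12, 14}  B5 = {1, 5, 7, 12}  B6 = {1, 5, 7, 13}  B7 = {1, 4, 5, 13}  B8 = {1, 4, 8, 13}  B9 = {0, 4, 8, 13}  B10 = {0, 4, 8, 9}  B11 = {0, 2, 8, 9}  B12 = {0, 2, 9, 11}
Tree: B1–B2, B2–B3, B3–B4, B4–B5, B5–B6, B6–B7, B7–B8, B8–B9, B9–B10, B10–B11, B11–B12

Every bag has size at most 4, so the width is 4 − 1 = 3 and tw(G) ≤ 3. For the lower bound: the 4 vertex sets {3,6,10}, {14}, {12}, {1,5,7,13} are disjoint, each induces a connected subgraph, and every pair is joined by at least one edge of G. Contracting each set to a single vertex therefore yields K_{4} as a minor, and since treewidth is minor-monotone, tw(G) ≥ tw(K_{4}) = 3. Hence tw(G) = 3 exactly.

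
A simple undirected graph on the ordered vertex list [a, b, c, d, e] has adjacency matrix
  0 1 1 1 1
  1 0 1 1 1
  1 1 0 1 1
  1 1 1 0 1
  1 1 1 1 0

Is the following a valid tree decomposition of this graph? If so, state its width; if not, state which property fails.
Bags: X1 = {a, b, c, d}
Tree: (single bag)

A tree decomposition must satisfy three properties: every vertex lies in some bag; for every edge, both endpoints lie together in some bag; and for every vertex, the bags containing it form a connected subtree. Here vertex e appears in no bag, so the decomposition is invalid.

No — vertex e appears in no bag.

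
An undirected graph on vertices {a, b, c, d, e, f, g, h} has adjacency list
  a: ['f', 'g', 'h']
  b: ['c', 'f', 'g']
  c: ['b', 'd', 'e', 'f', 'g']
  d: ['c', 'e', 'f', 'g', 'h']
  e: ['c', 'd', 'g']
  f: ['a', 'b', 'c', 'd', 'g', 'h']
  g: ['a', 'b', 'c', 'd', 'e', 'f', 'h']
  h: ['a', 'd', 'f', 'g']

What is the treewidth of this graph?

A width-3 tree decomposition is:
Bags: B1 = {c, d, e, g}  B2 = {c, d, f, g}  B3 = {d, f, g, h}  B4 = {b, c, f, g}  B5 = {a, f, g, h}
Tree: B1–B2, B2–B3, B2–B4, B3–B5
Every bag has size at most 4, so the width is 4 − 1 = 3 and tw(G) ≤ 3. Conversely, {c, d, e, g} is a clique of size 4, and the vertices of any clique must share a bag in every tree decomposition; so some bag has ≥ 4 vertices and tw(G) ≥ 3. The upper and lower bounds meet at 3, so that is the treewidth.

3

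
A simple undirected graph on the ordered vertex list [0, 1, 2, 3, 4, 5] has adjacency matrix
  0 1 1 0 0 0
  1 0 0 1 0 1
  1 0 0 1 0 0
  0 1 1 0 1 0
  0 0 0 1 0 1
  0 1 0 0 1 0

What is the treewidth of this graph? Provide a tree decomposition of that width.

The largest bag has 3 vertices, giving width 2; this decomposition certifies tw(G) ≤ 2. For the lower bound, G contains the cycle 2–0–1–3–2, so G is not a forest; only forests have treewidth ≤ 1, hence tw(G) ≥ 2. Hence tw(G) = 2 exactly.

Treewidth 2.
Bags: B1 = {0, 2, 3}  B2 = {0, 1, 3}  B3 = {1, 3, 4}  B4 = {1, 4, 5}
Tree: B1–B2, B2–B3, B3–B4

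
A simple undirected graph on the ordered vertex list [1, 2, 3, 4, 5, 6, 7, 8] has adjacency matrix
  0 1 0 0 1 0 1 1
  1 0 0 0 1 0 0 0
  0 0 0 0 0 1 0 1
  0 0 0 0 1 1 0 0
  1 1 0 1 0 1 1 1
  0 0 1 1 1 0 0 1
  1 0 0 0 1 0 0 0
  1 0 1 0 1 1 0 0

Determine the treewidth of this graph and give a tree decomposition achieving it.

Each bag holds 3 vertices, so the decomposition has width 2, which upper-bounds the treewidth. For the lower bound, the 3 vertices {3, 6, 8} are pairwise adjacent, and any tree decomposition puts a clique entirely inside one bag — forcing width ≥ 2. The upper and lower bounds meet at 2, so that is the treewidth.

Treewidth 2.
One optimal decomposition is:
Bags: B1 = {5, 6, 8}  B2 = {3, 6, 8}  B3 = {1, 5, 8}  B4 = {1, 5, 7}  B5 = {4, 5, 6}  B6 = {1, 2, 5}
Tree: B1–B2, B1–B3, B3–B4, B1–B5, B3–B6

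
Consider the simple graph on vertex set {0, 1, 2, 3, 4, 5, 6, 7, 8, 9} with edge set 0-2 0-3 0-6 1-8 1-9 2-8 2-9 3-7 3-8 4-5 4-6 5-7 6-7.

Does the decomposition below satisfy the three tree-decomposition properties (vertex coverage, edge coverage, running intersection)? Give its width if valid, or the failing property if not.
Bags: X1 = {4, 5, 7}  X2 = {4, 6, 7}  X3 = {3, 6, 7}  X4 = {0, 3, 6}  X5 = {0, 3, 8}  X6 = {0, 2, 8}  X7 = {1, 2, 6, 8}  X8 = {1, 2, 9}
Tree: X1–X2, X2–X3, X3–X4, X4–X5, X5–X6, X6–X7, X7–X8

A tree decomposition must satisfy three properties: every vertex lies in some bag; for every edge, both endpoints lie together in some bag; and for every vertex, the bags containing it form a connected subtree. Here bags containing vertex 6 are not connected in the tree, so the decomposition is invalid.

No — bags containing vertex 6 are not connected in the tree.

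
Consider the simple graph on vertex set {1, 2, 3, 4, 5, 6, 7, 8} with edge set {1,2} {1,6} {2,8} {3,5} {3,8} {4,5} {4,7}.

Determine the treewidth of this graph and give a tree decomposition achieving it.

The largest bag has 2 vertices, giving width 1; this decomposition certifies tw(G) ≤ 1. Any graph with an edge has treewidth ≥ 1, and G has the edge 6–1. Combining the bounds, tw(G) = 1.

Treewidth 1.
One optimal decomposition is:
Bags: B1 = {1, 6}  B2 = {1, 2}  B3 = {2, 8}  B4 = {3, 8}  B5 = {3, 5}  B6 = {4, 5}  B7 = {4, 7}
Tree: B1–B2, B2–B3, B3–B4, B4–B5, B5–B6, B6–B7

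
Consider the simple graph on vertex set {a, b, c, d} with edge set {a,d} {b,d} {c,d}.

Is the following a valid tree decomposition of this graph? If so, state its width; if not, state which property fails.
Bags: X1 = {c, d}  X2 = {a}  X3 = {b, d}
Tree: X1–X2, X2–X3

No — edge (d,a) lies in no bag.

A tree decomposition must satisfy three properties: every vertex lies in some bag; for every edge, both endpoints lie together in some bag; and for every vertex, the bags containing it form a connected subtree. Here edge (d,a) lies in no bag, so the decomposition is invalid.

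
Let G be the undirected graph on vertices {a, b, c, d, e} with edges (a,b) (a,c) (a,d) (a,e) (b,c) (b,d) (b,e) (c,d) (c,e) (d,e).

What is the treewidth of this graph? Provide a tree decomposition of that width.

A single bag containing all 5 vertices is trivially a valid decomposition of width 4. Conversely, {a, b, c, d, e} is a clique of size 5, and the vertices of any clique must share a bag in every tree decomposition; so some bag has ≥ 5 vertices and tw(G) ≥ 4. Therefore the treewidth is 4.

Treewidth 4.
One such decomposition:
Bags: B1 = {a, b, c, d, e}
Tree: (single bag)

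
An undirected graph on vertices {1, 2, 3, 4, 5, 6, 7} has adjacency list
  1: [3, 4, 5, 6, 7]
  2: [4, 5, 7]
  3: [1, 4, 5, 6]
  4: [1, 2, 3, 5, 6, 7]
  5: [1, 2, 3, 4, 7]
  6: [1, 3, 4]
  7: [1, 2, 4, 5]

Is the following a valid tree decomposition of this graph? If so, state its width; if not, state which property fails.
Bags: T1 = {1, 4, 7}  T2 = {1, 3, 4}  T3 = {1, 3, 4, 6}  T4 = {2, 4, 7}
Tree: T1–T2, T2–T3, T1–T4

No — vertex 5 appears in no bag.

A tree decomposition must satisfy three properties: every vertex lies in some bag; for every edge, both endpoints lie together in some bag; and for every vertex, the bags containing it form a connected subtree. Here vertex 5 appears in no bag, so the decomposition is invalid.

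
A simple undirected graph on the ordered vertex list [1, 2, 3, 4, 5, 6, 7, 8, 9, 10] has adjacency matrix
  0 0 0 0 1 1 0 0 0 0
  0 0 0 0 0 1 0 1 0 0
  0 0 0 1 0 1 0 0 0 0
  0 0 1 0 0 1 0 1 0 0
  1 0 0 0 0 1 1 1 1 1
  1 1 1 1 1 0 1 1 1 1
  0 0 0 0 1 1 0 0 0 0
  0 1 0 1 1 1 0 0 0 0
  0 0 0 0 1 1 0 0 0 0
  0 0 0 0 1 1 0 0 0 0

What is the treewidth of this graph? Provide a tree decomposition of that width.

Every bag has size at most 3, so the width is 3 − 1 = 2 and tw(G) ≤ 2. On the other hand G contains the 3-clique {2, 6, 8}. A clique must lie in a single bag of any decomposition, so no decomposition can have width below 2. Hence tw(G) = 2 exactly.

Treewidth 2.
One optimal decomposition is:
Bags: B1 = {5, 6, 8}  B2 = {2, 6, 8}  B3 = {4, 6, 8}  B4 = {5, 6, 9}  B5 = {5, 6, 10}  B6 = {5, 6, 7}  B7 = {1, 5, 6}  B8 = {3, 4, 6}
Tree: B1–B2, B2–B3, B1–B4, B4–B5, B1–B6, B6–B7, B3–B8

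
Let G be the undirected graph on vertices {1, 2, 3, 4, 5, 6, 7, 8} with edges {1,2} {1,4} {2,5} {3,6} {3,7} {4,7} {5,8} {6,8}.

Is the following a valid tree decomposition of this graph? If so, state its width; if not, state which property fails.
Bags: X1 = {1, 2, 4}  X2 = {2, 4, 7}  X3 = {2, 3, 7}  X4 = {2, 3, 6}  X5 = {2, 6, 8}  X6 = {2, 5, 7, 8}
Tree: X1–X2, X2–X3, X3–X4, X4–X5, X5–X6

No — bags containing vertex 7 are not connected in the tree.

A tree decomposition must satisfy three properties: every vertex lies in some bag; for every edge, both endpoints lie together in some bag; and for every vertex, the bags containing it form a connected subtree. Here bags containing vertex 7 are not connected in the tree, so the decomposition is invalid.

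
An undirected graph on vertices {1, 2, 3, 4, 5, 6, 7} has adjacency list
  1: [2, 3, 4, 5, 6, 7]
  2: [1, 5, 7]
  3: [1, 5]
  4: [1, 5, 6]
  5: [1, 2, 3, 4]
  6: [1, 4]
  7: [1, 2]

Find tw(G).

A width-2 tree decomposition is:
Bags: B1 = {1, 4, 5}  B2 = {1, 2, 5}  B3 = {1, 2, 7}  B4 = {1, 4, 6}  B5 = {1, 3, 5}
Tree: B1–B2, B2–B3, B1–B4, B1–B5
Every bag has size at most 3, so the width is 3 − 1 = 2 and tw(G) ≤ 2. On the other hand G contains the 3-clique {1, 2, 5}. A clique must lie in a single bag of any decomposition, so no decomposition can have width below 2. Combining the bounds, tw(G) = 2.

2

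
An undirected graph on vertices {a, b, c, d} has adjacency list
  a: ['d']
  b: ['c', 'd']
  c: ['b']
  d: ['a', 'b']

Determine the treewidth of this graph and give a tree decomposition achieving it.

Treewidth 1.
One such decomposition:
Bags: B1 = {b, c}  B2 = {b, d}  B3 = {a, d}
Tree: B1–B2, B2–B3

Each bag holds 2 vertices, so the decomposition has width 1, which upper-bounds the treewidth. Any graph with an edge has treewidth ≥ 1, and G has the edge c–b. Hence tw(G) = 1 exactly.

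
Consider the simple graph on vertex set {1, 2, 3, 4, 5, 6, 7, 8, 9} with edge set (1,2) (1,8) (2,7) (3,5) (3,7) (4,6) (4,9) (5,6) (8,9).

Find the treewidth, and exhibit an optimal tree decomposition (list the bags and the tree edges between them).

Treewidth 2.
One such decomposition:
Bags: B1 = {4, 6, 9}  B2 = {6, 8, 9}  B3 = {1, 6, 8}  B4 = {1, 2, 6}  B5 = {2, 6, 7}  B6 = {3, 6, 7}  B7 = {3, 5, 6}
Tree: B1–B2, B2–B3, B3–B4, B4–B5, B5–B6, B6–B7

Each bag holds 3 vertices, so the decomposition has width 2, which upper-bounds the treewidth. The edges 6–4–9–8–1–2–7–3–5–6 form a cycle, so G is not a tree and its treewidth is at least 2. Hence tw(G) = 2 exactly.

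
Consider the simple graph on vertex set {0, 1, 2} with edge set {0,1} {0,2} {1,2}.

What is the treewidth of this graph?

2

A width-2 tree decomposition is:
Bags: B1 = {0, 1, 2}
Tree: (single bag)
With just one bag of size 3, the width is 3 − 1 = 2, so tw(G) ≤ 2. On the other hand G contains the 3-clique {0, 1, 2}. A clique must lie in a single bag of any decomposition, so no decomposition can have width below 2. Therefore the treewidth is 2.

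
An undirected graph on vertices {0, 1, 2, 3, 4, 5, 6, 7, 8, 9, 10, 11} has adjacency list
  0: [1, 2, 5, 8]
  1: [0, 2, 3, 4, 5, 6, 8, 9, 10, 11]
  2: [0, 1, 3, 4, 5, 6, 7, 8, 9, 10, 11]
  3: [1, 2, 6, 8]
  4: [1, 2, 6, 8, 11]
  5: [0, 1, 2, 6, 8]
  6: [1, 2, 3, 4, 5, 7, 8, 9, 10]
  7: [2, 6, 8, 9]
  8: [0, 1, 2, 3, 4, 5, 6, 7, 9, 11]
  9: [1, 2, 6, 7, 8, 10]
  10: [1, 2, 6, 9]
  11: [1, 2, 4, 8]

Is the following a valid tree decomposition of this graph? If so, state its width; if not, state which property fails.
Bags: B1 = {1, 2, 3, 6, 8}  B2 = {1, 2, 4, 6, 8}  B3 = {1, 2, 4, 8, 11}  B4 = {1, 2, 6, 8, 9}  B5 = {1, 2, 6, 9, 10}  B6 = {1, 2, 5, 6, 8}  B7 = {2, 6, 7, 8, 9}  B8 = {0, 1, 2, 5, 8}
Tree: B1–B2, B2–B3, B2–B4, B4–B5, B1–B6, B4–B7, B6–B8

Yes; width 4.

Checking the three conditions: (i) the bags cover all of {0, 1, 2, 3, 4, 5, 6, 7, 8, 9, 10, 11}; (ii) for each edge, some bag contains both endpoints; (iii) the bags containing any fixed vertex form a subtree. All hold, so the decomposition is valid with width 5 − 1 = 4.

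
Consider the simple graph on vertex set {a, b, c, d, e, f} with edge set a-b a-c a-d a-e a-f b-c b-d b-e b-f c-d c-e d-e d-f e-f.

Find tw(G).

A width-4 tree decomposition is:
Bags: B1 = {a, b, c, d, e}  B2 = {a, b, d, e, f}
Tree: B1–B2
Every bag has size at most 5, so the width is 5 − 1 = 4 and tw(G) ≤ 4. Conversely, {a, b, c, d, e} is a clique of size 5, and the vertices of any clique must share a bag in every tree decomposition; so some bag has ≥ 5 vertices and tw(G) ≥ 4. Combining the bounds, tw(G) = 4.

4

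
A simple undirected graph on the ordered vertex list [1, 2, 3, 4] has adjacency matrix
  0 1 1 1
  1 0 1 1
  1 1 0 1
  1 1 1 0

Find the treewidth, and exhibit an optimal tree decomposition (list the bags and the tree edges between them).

Treewidth 3.
One optimal decomposition is:
Bags: B1 = {1, 2, 3, 4}
Tree: (single bag)

With just one bag of size 4, the width is 4 − 1 = 3, so tw(G) ≤ 3. For the lower bound, the 4 vertices {1, 2, 3, 4} are pairwise adjacent, and any tree decomposition puts a clique entirely inside one bag — forcing width ≥ 3. Therefore the treewidth is 3.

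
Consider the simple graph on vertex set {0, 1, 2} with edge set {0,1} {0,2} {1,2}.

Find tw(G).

A width-2 tree decomposition is:
Bags: B1 = {0, 1, 2}
Tree: (single bag)
A single bag containing all 3 vertices is trivially a valid decomposition of width 2. On the other hand G contains the 3-clique {0, 1, 2}. A clique must lie in a single bag of any decomposition, so no decomposition can have width below 2. Combining the bounds, tw(G) = 2.

2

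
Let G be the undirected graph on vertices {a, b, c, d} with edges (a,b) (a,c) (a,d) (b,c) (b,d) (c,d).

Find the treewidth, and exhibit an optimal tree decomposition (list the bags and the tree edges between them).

Treewidth 3.
One such decomposition:
Bags: B1 = {a, b, c, d}
Tree: (single bag)

A single bag containing all 4 vertices is trivially a valid decomposition of width 3. Conversely, {a, b, c, d} is a clique of size 4, and the vertices of any clique must share a bag in every tree decomposition; so some bag has ≥ 4 vertices and tw(G) ≥ 3. The upper and lower bounds meet at 3, so that is the treewidth.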